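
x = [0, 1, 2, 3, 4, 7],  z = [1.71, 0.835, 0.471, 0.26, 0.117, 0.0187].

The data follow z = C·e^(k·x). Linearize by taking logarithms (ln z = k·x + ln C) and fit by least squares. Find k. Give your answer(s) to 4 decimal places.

With ln zᵢ as the transformed response and xᵢ as the regressor:
Σx = 17.0000, Σ(x)² = 79.0000, Σln z = -7.8686, Σx·ln z = -42.1643.
Normal system: [[79.0000, 17.0000]; [17.0000, 6]]·[k, ln C]ᵀ = [-42.1643, -7.8686]ᵀ.
Δ = 79.0000·6 − (17.0000)² = 185.0000; k = (-42.1643·6 − 17.0000·-7.8686)/185.0000 = -0.64443, ln C = (79.0000·-7.8686 − 17.0000·-42.1643)/185.0000 = 0.51445.

k = -0.6444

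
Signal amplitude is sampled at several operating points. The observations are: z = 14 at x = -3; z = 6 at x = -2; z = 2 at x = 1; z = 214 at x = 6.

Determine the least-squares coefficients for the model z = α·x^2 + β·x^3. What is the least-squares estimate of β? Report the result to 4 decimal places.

β = 0.4977

The normal system AᵀA·[α, β]ᵀ = Aᵀz is [[1394, 7502]; [7502, 47450]]·[α, β]ᵀ = [7856, 45800]ᵀ.
Eliminating β: 47450·(row 1) − 7502·(row 2) gives 9865296·α = 47450·7856 − 7502·45800 = 29175600, so α = 607825/205527.
Then β = (45800 − 7502·(607825/205527))/47450 = 102281/205527.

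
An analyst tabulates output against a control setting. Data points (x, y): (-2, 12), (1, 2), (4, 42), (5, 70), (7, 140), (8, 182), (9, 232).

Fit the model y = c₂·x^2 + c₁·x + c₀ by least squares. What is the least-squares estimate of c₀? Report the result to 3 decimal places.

AᵀA·[c₂, c₁, c₀]ᵀ = Aᵀy reads: 13956·c₂ + 1766·c₁ + 240·c₀ = 39772;  1766·c₂ + 240·c₁ + 32·c₀ = 5020;  240·c₂ + 32·c₁ + 7·c₀ = 680.
(Σx^2·x^2 = 13956, Σx^2·x = 1766, Σx^2 = 240, Σx·x = 240, Σx = 32, Σ1 = 7, Σx^2·y = 39772, Σx·y = 5020, Σy = 680.)
Inverting the 3×3 Gram matrix, [c₂, c₁, c₀]ᵀ = [461738/156401, -105506/156401, -155464/156401]ᵀ.

c₀ = -0.994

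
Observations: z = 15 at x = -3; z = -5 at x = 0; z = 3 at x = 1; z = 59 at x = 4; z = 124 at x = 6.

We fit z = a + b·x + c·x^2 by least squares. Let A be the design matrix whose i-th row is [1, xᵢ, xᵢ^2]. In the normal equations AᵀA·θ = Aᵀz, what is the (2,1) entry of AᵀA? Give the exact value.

Row 2 ↔ basis x, column 1 ↔ basis 1, so (AᵀA)_{2,1} = Σᵢ x = (-3)·(1) + (0)·(1) + (1)·(1) + (4)·(1) + (6)·(1) = 8.

8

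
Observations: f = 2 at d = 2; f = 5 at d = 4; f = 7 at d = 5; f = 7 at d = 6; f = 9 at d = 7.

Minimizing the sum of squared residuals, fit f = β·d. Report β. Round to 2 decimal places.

β = 1.26

Entries of MᵀM: Σd·d = 130.
Right-hand side: Σd·f = 164.
Normal equations: [[130]]·[β]ᵀ = [164]ᵀ.
β = 164/130 = 1.26154.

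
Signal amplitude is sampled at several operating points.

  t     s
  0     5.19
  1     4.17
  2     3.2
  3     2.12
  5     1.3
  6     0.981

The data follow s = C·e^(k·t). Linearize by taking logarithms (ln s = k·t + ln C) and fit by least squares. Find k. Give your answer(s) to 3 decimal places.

k = -0.284

With ln sᵢ as the transformed response and tᵢ as the regressor:
Σt = 17.0000, Σ(t)² = 75.0000, Σln s = 5.2324, Σt·ln s = 7.2052.
Equations: 75.0000·k + 17.0000·ln C = 7.2052;  17.0000·k + 6·ln C = 5.2324.
Solving (det = 161.0000): k = -0.28397, ln C = 1.67666.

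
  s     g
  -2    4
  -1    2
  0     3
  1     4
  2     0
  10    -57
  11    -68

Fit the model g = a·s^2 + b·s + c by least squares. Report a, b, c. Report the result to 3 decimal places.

a = -0.534, b = -0.679, c = 3.644

Entries of AᵀA: Σs^2·s^2 = 24675, Σs^2·s = 2331, Σs^2 = 231, Σs·s = 231, Σs = 21, Σ1 = 7.
And Σs^2·g = -13906, Σs·g = -1324, Σg = -112.
Solving the 3×3 system (Gaussian elimination) gives a = -1154/2163, b = -1469/2163, c = 2627/721.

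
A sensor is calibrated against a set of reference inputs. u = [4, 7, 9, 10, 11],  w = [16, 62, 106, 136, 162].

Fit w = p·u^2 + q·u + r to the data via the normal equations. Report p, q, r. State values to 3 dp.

p = 1.394, q = 0.121, r = -6.909

Normal-equation sums: Σu^2·u^2 = 33859, Σu^2·u = 3467, Σu^2 = 367, Σu·u = 367, Σu = 41, Σ1 = 5.
For Aᵀw: Σu^2·w = 45082, Σu·w = 4594, Σw = 482.
Row-reducing yields p = 46/33, q = 4/33, r = -76/11.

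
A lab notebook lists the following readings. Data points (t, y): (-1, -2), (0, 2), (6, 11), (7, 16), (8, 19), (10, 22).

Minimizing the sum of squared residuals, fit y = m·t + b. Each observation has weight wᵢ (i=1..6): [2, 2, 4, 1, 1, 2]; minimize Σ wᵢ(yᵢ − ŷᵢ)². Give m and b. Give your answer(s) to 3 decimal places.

m = 2.060, b = 0.466

Normal-equation sums: Σwᵢ·t·t = 459, Σwᵢ·t = 57, Σwᵢ·1 = 12.
Right-hand side: Σwᵢ·t·y = 972, Σwᵢ·y = 123.
Eliminating b: 12·(row 1) − 57·(row 2) gives 2259·m = 12·972 − 57·123 = 4653, so m = 517/251.
Then b = (123 − 57·(517/251))/12 = 117/251.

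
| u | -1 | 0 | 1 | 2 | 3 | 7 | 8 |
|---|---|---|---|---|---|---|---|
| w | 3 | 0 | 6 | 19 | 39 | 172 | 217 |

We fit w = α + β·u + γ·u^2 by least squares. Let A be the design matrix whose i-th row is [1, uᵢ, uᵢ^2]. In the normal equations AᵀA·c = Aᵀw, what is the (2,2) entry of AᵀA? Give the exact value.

Row 2 ↔ basis u, column 2 ↔ basis u, so (AᵀA)_{2,2} = Σᵢ (u)·(u) = (-1)·(-1) + (0)·(0) + (1)·(1) + (2)·(2) + (3)·(3) + (7)·(7) + (8)·(8) = 128.

128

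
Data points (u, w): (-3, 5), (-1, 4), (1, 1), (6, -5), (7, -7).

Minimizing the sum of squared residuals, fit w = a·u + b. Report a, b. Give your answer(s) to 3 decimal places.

Setting ∂/∂a … = 0 gives: 96·a + 10·b = -97;  10·a + 5·b = -2.
(Σu·u = 96, Σu = 10, Σ1 = 5, Σu·w = -97, Σw = -2.)
det = 96·5 − 10² = 380.
a = ((-97)·5 − 10·(-2))/380 = -93/76; b = (96·(-2) − 10·(-97))/380 = 389/190.

a = -1.224, b = 2.047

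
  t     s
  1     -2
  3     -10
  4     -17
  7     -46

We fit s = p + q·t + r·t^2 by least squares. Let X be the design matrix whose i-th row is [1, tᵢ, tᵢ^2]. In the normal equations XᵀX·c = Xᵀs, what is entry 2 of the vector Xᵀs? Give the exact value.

Entry 2 ↔ basis t, so (Xᵀs)_{2} = Σᵢ (t)·sᵢ = (1)·(-2) + (3)·(-10) + (4)·(-17) + (7)·(-46) = -422.

-422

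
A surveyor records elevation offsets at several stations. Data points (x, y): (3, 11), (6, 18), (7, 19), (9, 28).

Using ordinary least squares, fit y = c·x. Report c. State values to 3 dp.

c = 3.006

From the data, Σx·x = 175.
And Σx·y = 526.
Hence c = 526 / 175 ≈ 3.00571.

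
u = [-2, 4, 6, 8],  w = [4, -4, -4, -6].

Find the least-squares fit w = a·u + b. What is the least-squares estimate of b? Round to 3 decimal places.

b = 1.500

With design matrix X, XᵀX = [[120, 16]; [16, 4]] and Xᵀw = [-96, -10]ᵀ.
Determinant 120·4 − 16² = 224.
a = ((-96)·4 − 16·(-10))/224 = -1; b = (120·(-10) − 16·(-96))/224 = 3/2.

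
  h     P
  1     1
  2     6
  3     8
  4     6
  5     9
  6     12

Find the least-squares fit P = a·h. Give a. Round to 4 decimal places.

The normal system XᵀX·[a]ᵀ = XᵀP is [[91]]·[a]ᵀ = [178]ᵀ.
a = 178/91 = 1.95604.

a = 1.9560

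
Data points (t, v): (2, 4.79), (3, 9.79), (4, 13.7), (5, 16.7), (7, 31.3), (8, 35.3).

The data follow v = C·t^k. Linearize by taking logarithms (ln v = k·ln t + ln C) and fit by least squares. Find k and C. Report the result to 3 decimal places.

k = 1.420, C = 1.876

Linearized form: ln v = k·ln t + ln C. From the 6 transformed points,
Sums: Σln t = 8.8128, Σ(ln t)² = 14.3101, Σln v = 16.2882, Σln t·ln v = 25.8637.
Normal system: [[14.3101, 8.8128]; [8.8128, 6]]·[k, ln C]ᵀ = [25.8637, 16.2882]ᵀ.
Slope k = (n·Σln t·ln v − Σln t·Σln v)/(n·Σ(ln t)² − (Σln t)²) = (6·25.8637 − 8.8128·16.2882)/8.1947 = 1.42008; ln C = (Σln v − k·Σln t)/n = 0.62888, so C = exp(0.62888) = 1.87551.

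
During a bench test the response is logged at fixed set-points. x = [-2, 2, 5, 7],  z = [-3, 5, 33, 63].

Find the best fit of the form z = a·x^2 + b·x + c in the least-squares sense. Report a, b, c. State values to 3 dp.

a = 1.073, b = 1.950, c = -3.355

Setting ∂/∂a … = 0 gives: 3058·a + 468·b + 82·c = 3920;  468·a + 82·b + 12·c = 622;  82·a + 12·b + 4·c = 98.
(Σx^2·x^2 = 3058, Σx^2·x = 468, Σx^2 = 82, Σx·x = 82, Σx = 12, Σ1 = 4, Σx^2·z = 3920, Σx·z = 622, Σz = 98.)
Inverting the 3×3 Gram matrix, [a, b, c]ᵀ = [2515/2343, 1523/781, -7861/2343]ᵀ.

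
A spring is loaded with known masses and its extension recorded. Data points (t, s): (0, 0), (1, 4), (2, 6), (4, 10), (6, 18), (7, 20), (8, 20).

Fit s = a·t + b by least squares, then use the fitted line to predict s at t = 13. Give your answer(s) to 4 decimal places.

With design matrix X, XᵀX = [[170, 28]; [28, 7]] and Xᵀs = [464, 78]ᵀ.
Δ = 170·7 − 28² = 406.
a = (464·7 − 28·78)/406 = 76/29; b = (170·78 − 28·464)/406 = 134/203.
At t = 13: ŝ = (76/29)·(13) + (134/203)·(1) = 7050/203.

ŝ = 34.7291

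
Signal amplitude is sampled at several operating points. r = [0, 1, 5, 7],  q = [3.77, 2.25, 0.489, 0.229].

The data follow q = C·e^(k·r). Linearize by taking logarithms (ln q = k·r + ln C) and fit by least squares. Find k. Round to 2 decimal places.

With ln qᵢ as the transformed response and rᵢ as the regressor:
Σr = 13.0000, Σ(r)² = 75.0000, Σln q = -0.0514, Σr·ln q = -13.0843.
Equations: 75.0000·k + 13.0000·ln C = -13.0843;  13.0000·k + 4·ln C = -0.0514.
Δ = 75.0000·4 − (13.0000)² = 131.0000; k = (-13.0843·4 − 13.0000·-0.0514)/131.0000 = -0.39442, ln C = (75.0000·-0.0514 − 13.0000·-13.0843)/131.0000 = 1.26900.

k = -0.39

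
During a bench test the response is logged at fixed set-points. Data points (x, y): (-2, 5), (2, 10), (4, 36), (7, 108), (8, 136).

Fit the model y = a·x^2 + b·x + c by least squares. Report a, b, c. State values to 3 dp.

Setting ∂/∂a … = 0 gives: 6785·a + 919·b + 137·c = 14632;  919·a + 137·b + 19·c = 1998;  137·a + 19·b + 5·c = 295.
Solving the 3×3 system (Gaussian elimination) gives a = 4463/2244, b = 977/748, c = -257/561.

a = 1.989, b = 1.306, c = -0.458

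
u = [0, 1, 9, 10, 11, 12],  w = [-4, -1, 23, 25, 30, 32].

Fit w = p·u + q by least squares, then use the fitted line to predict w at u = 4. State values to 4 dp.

ŵ = 7.9772

Setting ∂/∂p … = 0 gives: 447·p + 43·q = 1170;  43·p + 6·q = 105.
Eliminating q: 6·(row 1) − 43·(row 2) gives 833·p = 6·1170 − 43·105 = 2505, so p = 2505/833.
Then q = (105 − 43·(2505/833))/6 = -3375/833.
At u = 4: ŵ = (2505/833)·(4) + (-3375/833)·(1) = 6645/833.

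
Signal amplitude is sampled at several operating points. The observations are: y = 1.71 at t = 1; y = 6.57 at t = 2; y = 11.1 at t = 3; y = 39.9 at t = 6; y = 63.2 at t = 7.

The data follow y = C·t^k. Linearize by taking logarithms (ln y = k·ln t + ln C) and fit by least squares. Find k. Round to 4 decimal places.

Linearized form: ln y = k·ln t + ln C. From the 5 transformed points,
Over the data: Σln t = 5.5294, Σ(ln t)² = 8.6844, Σln y = 12.6586, Σln t·ln y = 18.6226.
Normal system: [[8.6844, 5.5294]; [5.5294, 5]]·[k, ln C]ᵀ = [18.6226, 12.6586]ᵀ.
Solving (det = 12.8473): k = 1.79945, ln C = 0.54175.

k = 1.7994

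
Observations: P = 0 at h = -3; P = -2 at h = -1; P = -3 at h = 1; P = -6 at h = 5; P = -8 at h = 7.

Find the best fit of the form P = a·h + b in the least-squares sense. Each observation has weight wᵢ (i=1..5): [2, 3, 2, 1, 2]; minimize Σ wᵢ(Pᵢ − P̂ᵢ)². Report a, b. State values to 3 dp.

Normal-equation sums: Σwᵢ·h·h = 146, Σwᵢ·h = 12, Σwᵢ·1 = 10.
Moment sums: Σwᵢ·h·P = -142, Σwᵢ·P = -34.
AᵀWA·[a, b]ᵀ = AᵀWP becomes [[146, 12]; [12, 10]]·[a, b]ᵀ = [-142, -34]ᵀ.
Determinant 146·10 − 12² = 1316.
a = ((-142)·10 − 12·(-34))/1316 = -253/329; b = (146·(-34) − 12·(-142))/1316 = -815/329.

a = -0.769, b = -2.477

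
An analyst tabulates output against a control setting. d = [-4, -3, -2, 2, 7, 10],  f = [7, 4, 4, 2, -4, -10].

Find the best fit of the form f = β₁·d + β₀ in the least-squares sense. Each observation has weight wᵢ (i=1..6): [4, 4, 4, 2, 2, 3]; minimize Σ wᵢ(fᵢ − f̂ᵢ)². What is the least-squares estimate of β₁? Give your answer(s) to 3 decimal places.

Sums needed: Σwᵢ·d·d = 522, Σwᵢ·d = 12, Σwᵢ·1 = 19.
Right-hand side: Σwᵢ·d·f = -540, Σwᵢ·f = 26.
XᵀWX·[β₁, β₀]ᵀ = XᵀWf becomes [[522, 12]; [12, 19]]·[β₁, β₀]ᵀ = [-540, 26]ᵀ.
Δ = 522·19 − 12² = 9774.
β₁ = ((-540)·19 − 12·26)/9774 = -1762/1629; β₀ = (522·26 − 12·(-540))/9774 = 1114/543.

β₁ = -1.082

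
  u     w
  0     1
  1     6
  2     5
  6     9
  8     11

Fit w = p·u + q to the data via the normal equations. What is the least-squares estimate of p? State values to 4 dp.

p = 1.0424

The normal equations are: 105·p + 17·q = 158;  17·p + 5·q = 32.
Eliminating q: 5·(row 1) − 17·(row 2) gives 236·p = 5·158 − 17·32 = 246, so p = 123/118.
Then q = (32 − 17·(123/118))/5 = 337/118.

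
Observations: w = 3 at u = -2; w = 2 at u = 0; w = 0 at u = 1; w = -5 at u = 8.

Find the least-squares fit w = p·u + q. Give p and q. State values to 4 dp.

XᵀX·[p, q]ᵀ = Xᵀw reads: 69·p + 7·q = -46;  7·p + 4·q = 0.
(Σu·u = 69, Σu = 7, Σ1 = 4, Σu·w = -46, Σw = 0.)
Δ = 69·4 − 7² = 227.
p = ((-46)·4 − 7·0)/227 = -184/227; q = (69·0 − 7·(-46))/227 = 322/227.

p = -0.8106, q = 1.4185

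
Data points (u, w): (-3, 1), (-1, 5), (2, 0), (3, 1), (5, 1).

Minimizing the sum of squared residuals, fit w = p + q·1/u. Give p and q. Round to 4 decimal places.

XᵀX·[p, q]ᵀ = Xᵀw reads: 5·p + (-3/10)·q = 8;  (-3/10)·p + (1361/900)·q = -24/5.
(Σ1 = 5, Σ1/u = -3/10, Σ1/u·1/u = 1361/900, Σw = 8, Σ1/u·w = -24/5.)
det = 5·(1361/900) − (-3/10)² = 1681/225.
p = (8·(1361/900) − (-3/10)·(-24/5))/(1681/225) = 2398/1681; q = (5·(-24/5) − (-3/10)·8)/(1681/225) = -4860/1681.

p = 1.4265, q = -2.8911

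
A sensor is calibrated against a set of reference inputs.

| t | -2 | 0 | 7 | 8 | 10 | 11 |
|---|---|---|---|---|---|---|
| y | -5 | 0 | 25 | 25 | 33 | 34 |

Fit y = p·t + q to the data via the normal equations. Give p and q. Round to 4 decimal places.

p = 3.1261, q = 0.9518

Sums needed: Σt·t = 338, Σt = 34, Σ1 = 6.
Right-hand side: Σt·y = 1089, Σy = 112.
So MᵀM·[p, q]ᵀ = Mᵀy: [[338, 34]; [34, 6]]·[p, q]ᵀ = [1089, 112]ᵀ.
Eliminating q: 6·(row 1) − 34·(row 2) gives 872·p = 6·1089 − 34·112 = 2726, so p = 1363/436.
Then q = (112 − 34·(1363/436))/6 = 415/436.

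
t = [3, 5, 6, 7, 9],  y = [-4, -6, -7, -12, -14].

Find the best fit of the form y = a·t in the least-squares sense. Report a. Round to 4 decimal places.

a = -1.4700

With design matrix M, MᵀM = [[200]] and Mᵀy = [-294]ᵀ.
Hence a = -294 / 200 ≈ -1.47.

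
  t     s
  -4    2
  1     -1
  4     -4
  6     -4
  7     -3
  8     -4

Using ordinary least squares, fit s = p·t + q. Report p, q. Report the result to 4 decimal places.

p = -0.5000, q = -0.5000

The normal system AᵀA·[p, q]ᵀ = Aᵀs is [[182, 22]; [22, 6]]·[p, q]ᵀ = [-102, -14]ᵀ.
Eliminating q: 6·(row 1) − 22·(row 2) gives 608·p = 6·(-102) − 22·(-14) = -304, so p = -1/2.
Then q = ((-14) − 22·(-1/2))/6 = -1/2.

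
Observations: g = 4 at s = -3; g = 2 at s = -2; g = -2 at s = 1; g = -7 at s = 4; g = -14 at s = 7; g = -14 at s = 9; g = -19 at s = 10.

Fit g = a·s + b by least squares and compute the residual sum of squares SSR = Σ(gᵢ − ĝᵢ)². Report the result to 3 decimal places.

Setting ∂/∂a … = 0 gives: 260·a + 26·b = -460;  26·a + 7·b = -50.
(Σs·s = 260, Σs = 26, Σ1 = 7, Σs·g = -460, Σg = -50.)
Eliminating b: 7·(row 1) − 26·(row 2) gives 1144·a = 7·(-460) − 26·(-50) = -1920, so a = -240/143.
Then b = ((-50) − 26·(-240/143))/7 = -10/11.
Residuals: -18/143, -64/143, 84/143, 89/143, -192/143, 288/143, -17/13; SSR = 1218/143.

SSR = 8.517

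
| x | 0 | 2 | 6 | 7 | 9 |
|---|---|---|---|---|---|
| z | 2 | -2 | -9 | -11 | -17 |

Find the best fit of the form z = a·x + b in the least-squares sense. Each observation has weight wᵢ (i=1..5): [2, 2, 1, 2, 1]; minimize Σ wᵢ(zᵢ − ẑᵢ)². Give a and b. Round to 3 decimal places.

The normal equations are: 223·a + 33·b = -369;  33·a + 8·b = -48.
det = 223·8 − 33² = 695.
a = ((-369)·8 − 33·(-48))/695 = -1368/695; b = (223·(-48) − 33·(-369))/695 = 1473/695.

a = -1.968, b = 2.119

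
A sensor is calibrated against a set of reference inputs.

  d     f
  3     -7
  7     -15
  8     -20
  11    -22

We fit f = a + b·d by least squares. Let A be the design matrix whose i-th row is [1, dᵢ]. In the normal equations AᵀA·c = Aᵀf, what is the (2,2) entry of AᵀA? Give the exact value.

Row 2 ↔ basis d, column 2 ↔ basis d, so (AᵀA)_{2,2} = Σᵢ (d)·(d) = (3)·(3) + (7)·(7) + (8)·(8) + (11)·(11) = 243.

243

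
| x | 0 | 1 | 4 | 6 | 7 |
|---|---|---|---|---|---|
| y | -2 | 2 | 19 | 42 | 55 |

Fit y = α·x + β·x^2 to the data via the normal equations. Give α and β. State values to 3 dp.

MᵀM·[α, β]ᵀ = Mᵀy reads: 102·α + 624·β = 715;  624·α + 3954·β = 4513.
(Σx·x = 102, Σx·x^2 = 624, Σx^2·x^2 = 3954, Σx·y = 715, Σx^2·y = 4513.)
Eliminating β: 3954·(row 1) − 624·(row 2) gives 13932·α = 3954·715 − 624·4513 = 10998, so α = 611/774.
Then β = (4513 − 624·(611/774))/3954 = 787/774.

α = 0.789, β = 1.017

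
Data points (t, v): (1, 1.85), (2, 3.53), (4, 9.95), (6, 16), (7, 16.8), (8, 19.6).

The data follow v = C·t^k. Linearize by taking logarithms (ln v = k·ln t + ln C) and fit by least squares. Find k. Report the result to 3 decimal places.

Let Y = ln v. Fitting Y = k·ln t + ln C by least squares:
AᵀA = [[13.7233, 7.8966]; [7.8966, 6]], rhs = [20.7048, 12.7436]ᵀ  (here Σln t = 7.8966, Σ(ln t)² = 13.7233, Σln v = 12.7436, Σln t·ln v = 20.7048).
Slope k = (n·Σln t·ln v − Σln t·Σln v)/(n·Σ(ln t)² − (Σln t)²) = (6·20.7048 − 7.8966·12.7436)/19.9843 = 1.18085; ln C = (Σln v − k·Σln t)/n = 0.56981.

k = 1.181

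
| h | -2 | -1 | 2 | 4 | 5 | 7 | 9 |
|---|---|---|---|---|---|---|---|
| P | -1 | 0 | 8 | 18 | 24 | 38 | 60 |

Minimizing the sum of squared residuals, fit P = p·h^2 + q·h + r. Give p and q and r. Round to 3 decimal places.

Entries of XᵀX: Σh^2·h^2 = 9876, Σh^2·h = 1260, Σh^2 = 180, Σh·h = 180, Σh = 24, Σ1 = 7.
And Σh^2·P = 7638, Σh·P = 1016, ΣP = 147.
Solving the 3×3 system (Gaussian elimination) gives p = 4651/9672, q = 60241/29016, r = 3667/2418.

p = 0.481, q = 2.076, r = 1.517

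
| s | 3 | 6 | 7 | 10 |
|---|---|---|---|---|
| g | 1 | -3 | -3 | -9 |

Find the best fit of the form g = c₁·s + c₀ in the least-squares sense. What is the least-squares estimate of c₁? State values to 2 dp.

Entries of XᵀX: Σs·s = 194, Σs = 26, Σ1 = 4.
And Σs·g = -126, Σg = -14.
Normal equations: [[194, 26]; [26, 4]]·[c₁, c₀]ᵀ = [-126, -14]ᵀ.
Δ = 194·4 − 26² = 100.
c₁ = ((-126)·4 − 26·(-14))/100 = -7/5; c₀ = (194·(-14) − 26·(-126))/100 = 28/5.

c₁ = -1.40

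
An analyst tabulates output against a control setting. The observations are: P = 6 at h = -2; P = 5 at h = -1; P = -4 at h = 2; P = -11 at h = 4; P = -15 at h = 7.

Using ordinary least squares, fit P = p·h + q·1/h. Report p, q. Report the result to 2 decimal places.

Compute the Gram sums: Σh·h = 74, Σh·1/h = 5, Σ1/h·1/h = 1241/784.
And Σh·P = -174, Σ1/h·P = -417/28.
det = 74·(1241/784) − 5² = 36117/392.
p = ((-174)·(1241/784) − 5·(-417/28))/(36117/392) = -8753/4013; q = (74·(-417/28) − 5·(-174))/(36117/392) = -10108/4013.

p = -2.18, q = -2.52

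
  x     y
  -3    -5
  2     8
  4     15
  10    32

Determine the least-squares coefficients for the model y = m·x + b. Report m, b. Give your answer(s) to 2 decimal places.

m = 2.86, b = 3.19

Sums needed: Σx·x = 129, Σx = 13, Σ1 = 4.
For Mᵀy: Σx·y = 411, Σy = 50.
So MᵀM·[m, b]ᵀ = Mᵀy: [[129, 13]; [13, 4]]·[m, b]ᵀ = [411, 50]ᵀ.
Δ = 129·4 − 13² = 347.
m = (411·4 − 13·50)/347 = 994/347; b = (129·50 − 13·411)/347 = 1107/347.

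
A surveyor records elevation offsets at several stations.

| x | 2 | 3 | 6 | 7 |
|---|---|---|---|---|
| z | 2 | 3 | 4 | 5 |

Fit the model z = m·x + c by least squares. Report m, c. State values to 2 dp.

Compute the Gram sums: Σx·x = 98, Σx = 18, Σ1 = 4.
Right-hand side: Σx·z = 72, Σz = 14.
AᵀA·[m, c]ᵀ = Aᵀz becomes [[98, 18]; [18, 4]]·[m, c]ᵀ = [72, 14]ᵀ.
Δ = 98·4 − 18² = 68.
m = (72·4 − 18·14)/68 = 9/17; c = (98·14 − 18·72)/68 = 19/17.

m = 0.53, c = 1.12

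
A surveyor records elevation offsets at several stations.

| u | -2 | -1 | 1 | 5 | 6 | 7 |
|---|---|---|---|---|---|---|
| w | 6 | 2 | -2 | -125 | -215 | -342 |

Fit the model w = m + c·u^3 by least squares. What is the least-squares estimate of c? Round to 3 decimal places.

Setting ∂/∂m … = 0 gives: 6·m + 676·c = -676;  676·m + 179996·c = -179423.
det = 6·179996 − 676² = 623000.
m = ((-676)·179996 − 676·(-179423))/623000 = -96837/155750; c = (6·(-179423) − 676·(-676))/623000 = -309781/311500.

c = -0.994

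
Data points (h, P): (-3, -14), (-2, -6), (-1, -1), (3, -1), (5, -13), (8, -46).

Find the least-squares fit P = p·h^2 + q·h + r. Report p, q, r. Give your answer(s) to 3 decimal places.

p = -1.016, q = 2.121, r = 1.922

From the data, Σh^2·h^2 = 4900, Σh^2·h = 628, Σh^2 = 112, Σh·h = 112, Σh = 10, Σ1 = 6.
Moment sums: Σh^2·P = -3429, Σh·P = -381, ΣP = -81.
MᵀM·[p, q, r]ᵀ = MᵀP becomes [[4900, 628, 112]; [628, 112, 10]; [112, 10, 6]]·[p, q, r]ᵀ = [-3429, -381, -81]ᵀ.
Inverting the 3×3 Gram matrix, [p, q, r]ᵀ = [-37093/36524, 38735/18262, 17553/9131]ᵀ.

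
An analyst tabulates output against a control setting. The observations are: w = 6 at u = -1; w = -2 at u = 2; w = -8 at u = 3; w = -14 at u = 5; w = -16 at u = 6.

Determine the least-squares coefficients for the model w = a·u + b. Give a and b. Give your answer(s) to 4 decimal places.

a = -3.2667, b = 3.0000

From the data, Σu·u = 75, Σu = 15, Σ1 = 5.
For Aᵀw: Σu·w = -200, Σw = -34.
So AᵀA·[a, b]ᵀ = Aᵀw: [[75, 15]; [15, 5]]·[a, b]ᵀ = [-200, -34]ᵀ.
Eliminating b: 5·(row 1) − 15·(row 2) gives 150·a = 5·(-200) − 15·(-34) = -490, so a = -49/15.
Then b = ((-34) − 15·(-49/15))/5 = 3.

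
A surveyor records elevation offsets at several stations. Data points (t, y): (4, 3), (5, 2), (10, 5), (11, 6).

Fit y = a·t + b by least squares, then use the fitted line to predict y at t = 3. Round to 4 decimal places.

ŷ = 1.8108

Forming MᵀM = [[262, 30]; [30, 4]] and Mᵀy = [138, 16]ᵀ gives MᵀM·[a, b]ᵀ = Mᵀy.
Eliminating b: 4·(row 1) − 30·(row 2) gives 148·a = 4·138 − 30·16 = 72, so a = 18/37.
Then b = (16 − 30·(18/37))/4 = 13/37.
At t = 3: ŷ = (18/37)·(3) + (13/37)·(1) = 67/37.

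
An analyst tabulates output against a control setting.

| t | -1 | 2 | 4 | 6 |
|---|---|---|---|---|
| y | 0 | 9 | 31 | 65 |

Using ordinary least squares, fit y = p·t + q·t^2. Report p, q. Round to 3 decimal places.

From the data, Σt·t = 57, Σt·t^2 = 287, Σt^2·t^2 = 1569.
Moment sums: Σt·y = 532, Σt^2·y = 2872.
MᵀM·[p, q]ᵀ = Mᵀy becomes [[57, 287]; [287, 1569]]·[p, q]ᵀ = [532, 2872]ᵀ.
det = 57·1569 − 287² = 7064.
p = (532·1569 − 287·2872)/7064 = 2611/1766; q = (57·2872 − 287·532)/7064 = 2755/1766.

p = 1.478, q = 1.560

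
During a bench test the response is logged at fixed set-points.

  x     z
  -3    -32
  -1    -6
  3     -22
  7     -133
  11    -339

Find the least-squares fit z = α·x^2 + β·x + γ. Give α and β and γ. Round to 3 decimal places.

α = -2.951, β = 1.719, γ = -0.696

Entries of AᵀA: Σx^2·x^2 = 17205, Σx^2·x = 1673, Σx^2 = 189, Σx·x = 189, Σx = 17, Σ1 = 5.
Moment sums: Σx^2·z = -48028, Σx·z = -4624, Σz = -532.
So AᵀA·[α, β, γ]ᵀ = Aᵀz: [[17205, 1673, 189]; [1673, 189, 17]; [189, 17, 5]]·[α, β, γ]ᵀ = [-48028, -4624, -532]ᵀ.
Inverting the 3×3 Gram matrix, [α, β, γ]ᵀ = [-1145/388, 667/388, -135/194]ᵀ.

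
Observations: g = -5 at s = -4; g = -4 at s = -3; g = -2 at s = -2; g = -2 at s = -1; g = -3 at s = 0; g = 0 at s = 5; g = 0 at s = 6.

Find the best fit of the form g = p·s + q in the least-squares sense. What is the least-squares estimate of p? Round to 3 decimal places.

p = 0.443

Normal-equation sums: Σs·s = 91, Σs = 1, Σ1 = 7.
For Xᵀg: Σs·g = 38, Σg = -16.
Normal equations: [[91, 1]; [1, 7]]·[p, q]ᵀ = [38, -16]ᵀ.
Δ = 91·7 − 1² = 636.
p = (38·7 − 1·(-16))/636 = 47/106; q = (91·(-16) − 1·38)/636 = -249/106.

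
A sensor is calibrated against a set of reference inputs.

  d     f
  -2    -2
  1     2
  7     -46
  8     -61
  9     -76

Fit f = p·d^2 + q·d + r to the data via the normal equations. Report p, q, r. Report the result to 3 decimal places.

p = -0.981, q = 0.028, r = 2.301

XᵀX·[p, q, r]ᵀ = Xᵀf reads: 13075·p + 1577·q + 199·r = -12320;  1577·p + 199·q + 23·r = -1488;  199·p + 23·q + 5·r = -183.
Inverting the 3×3 Gram matrix, [p, q, r]ᵀ = [-104713/106782, 2957/106782, 1107/481]ᵀ.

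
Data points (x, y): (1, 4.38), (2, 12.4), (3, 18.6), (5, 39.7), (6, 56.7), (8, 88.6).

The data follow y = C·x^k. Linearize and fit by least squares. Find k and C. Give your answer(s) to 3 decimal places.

Linearized form: ln y = k·ln x + ln C. From the 6 transformed points,
Over the data: Σln x = 7.2724, Σ(ln x)² = 11.8122, Σln y = 19.1212, Σln x·ln y = 27.4407.
Normal system: [[11.8122, 7.2724]; [7.2724, 6]]·[k, ln C]ᵀ = [27.4407, 19.1212]ᵀ.
Δ = 11.8122·6 − (7.2724)² = 17.9853; k = (27.4407·6 − 7.2724·19.1212)/17.9853 = 1.42268, ln C = (11.8122·19.1212 − 7.2724·27.4407)/17.9853 = 1.46247, so C = exp(1.46247) = 4.31663.

k = 1.423, C = 4.317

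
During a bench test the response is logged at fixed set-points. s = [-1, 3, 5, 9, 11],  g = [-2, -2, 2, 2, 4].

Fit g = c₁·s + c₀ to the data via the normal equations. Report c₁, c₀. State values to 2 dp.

c₁ = 0.51, c₀ = -1.95

Entries of AᵀA: Σs·s = 237, Σs = 27, Σ1 = 5.
And Σs·g = 68, Σg = 4.
So AᵀA·[c₁, c₀]ᵀ = Aᵀg: [[237, 27]; [27, 5]]·[c₁, c₀]ᵀ = [68, 4]ᵀ.
det = 237·5 − 27² = 456.
c₁ = (68·5 − 27·4)/456 = 29/57; c₀ = (237·4 − 27·68)/456 = -37/19.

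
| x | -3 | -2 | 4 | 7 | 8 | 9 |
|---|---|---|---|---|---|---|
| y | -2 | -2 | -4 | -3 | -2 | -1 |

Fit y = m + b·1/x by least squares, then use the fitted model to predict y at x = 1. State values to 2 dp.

ŷ = -3.67

From the data, Σ1 = 6, Σ1/x = -103/504, Σ1/x·1/x = 119893/254016.
Moment sums: Σy = -14, Σ1/x·y = -31/252.
Determinant 6·(119893/254016) − (-103/504)² = 708749/254016.
m = ((-14)·(119893/254016) − (-103/504)·(-31/252))/(708749/254016) = -1684888/708749; b = (6·(-31/252) − (-103/504)·(-14))/(708749/254016) = -914256/708749.
At x = 1: ŷ = (-1684888/708749)·(1) + (-914256/708749)·(1) = -2599144/708749.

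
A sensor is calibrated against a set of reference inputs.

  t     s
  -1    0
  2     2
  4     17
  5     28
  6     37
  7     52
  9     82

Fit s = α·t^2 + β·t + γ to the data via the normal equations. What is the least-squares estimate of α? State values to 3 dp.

With design matrix A, AᵀA = [[11156, 1484, 212]; [1484, 212, 32]; [212, 32, 7]] and Aᵀs = [11502, 1536, 218]ᵀ.
Row-reducing yields α = 12907/13448, β = 9267/13448, γ = -3613/3362.

α = 0.960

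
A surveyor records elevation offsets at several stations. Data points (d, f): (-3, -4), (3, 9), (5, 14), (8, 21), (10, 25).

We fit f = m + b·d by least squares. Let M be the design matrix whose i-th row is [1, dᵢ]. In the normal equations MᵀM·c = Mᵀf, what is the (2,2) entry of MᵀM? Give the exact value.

207

Row 2 ↔ basis d, column 2 ↔ basis d, so (MᵀM)_{2,2} = Σᵢ (d)·(d) = (-3)·(-3) + (3)·(3) + (5)·(5) + (8)·(8) + (10)·(10) = 207.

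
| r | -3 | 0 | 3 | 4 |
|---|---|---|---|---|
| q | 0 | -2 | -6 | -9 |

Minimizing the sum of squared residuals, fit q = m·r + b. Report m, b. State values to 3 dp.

m = -1.233, b = -3.017

The normal system AᵀA·[m, b]ᵀ = Aᵀq is [[34, 4]; [4, 4]]·[m, b]ᵀ = [-54, -17]ᵀ.
Determinant 34·4 − 4² = 120.
m = ((-54)·4 − 4·(-17))/120 = -37/30; b = (34·(-17) − 4·(-54))/120 = -181/60.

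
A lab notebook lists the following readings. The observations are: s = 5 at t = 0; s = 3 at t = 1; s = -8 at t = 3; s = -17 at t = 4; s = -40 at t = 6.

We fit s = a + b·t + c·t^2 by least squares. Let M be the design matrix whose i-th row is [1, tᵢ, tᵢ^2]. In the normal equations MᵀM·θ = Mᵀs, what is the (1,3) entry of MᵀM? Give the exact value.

Row 1 ↔ basis 1, column 3 ↔ basis t^2, so (MᵀM)_{1,3} = Σᵢ t^2 = (1)·(0) + (1)·(1) + (1)·(9) + (1)·(16) + (1)·(36) = 62.

62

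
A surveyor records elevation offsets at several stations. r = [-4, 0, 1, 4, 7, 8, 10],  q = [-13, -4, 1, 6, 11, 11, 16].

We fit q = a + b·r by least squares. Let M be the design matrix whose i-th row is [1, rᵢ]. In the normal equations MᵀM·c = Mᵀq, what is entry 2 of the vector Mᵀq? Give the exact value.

402

Entry 2 ↔ basis r, so (Mᵀq)_{2} = Σᵢ (r)·qᵢ = (-4)·(-13) + (0)·(-4) + (1)·(1) + (4)·(6) + (7)·(11) + (8)·(11) + (10)·(16) = 402.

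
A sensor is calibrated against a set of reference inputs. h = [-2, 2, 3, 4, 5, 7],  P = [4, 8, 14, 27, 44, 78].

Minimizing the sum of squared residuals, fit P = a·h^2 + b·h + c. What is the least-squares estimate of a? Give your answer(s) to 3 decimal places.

a = 1.480

The normal equations are: 3395·a + 559·b + 107·c = 5528;  559·a + 107·b + 19·c = 924;  107·a + 19·b + 6·c = 175.
Inverting the 3×3 Gram matrix, [a, b, c]ᵀ = [1021/690, 649/690, -1/5]ᵀ.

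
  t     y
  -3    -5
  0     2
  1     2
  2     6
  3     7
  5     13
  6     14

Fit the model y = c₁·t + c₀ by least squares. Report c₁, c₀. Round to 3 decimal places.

c₁ = 2.161, c₀ = 1.250

The normal equations are: 84·c₁ + 14·c₀ = 199;  14·c₁ + 7·c₀ = 39.
Δ = 84·7 − 14² = 392.
c₁ = (199·7 − 14·39)/392 = 121/56; c₀ = (84·39 − 14·199)/392 = 5/4.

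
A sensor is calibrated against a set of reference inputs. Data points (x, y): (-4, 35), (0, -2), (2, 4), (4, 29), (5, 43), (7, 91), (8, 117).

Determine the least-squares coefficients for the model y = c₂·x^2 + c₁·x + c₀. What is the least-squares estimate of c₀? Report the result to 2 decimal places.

AᵀA·[c₂, c₁, c₀]ᵀ = Aᵀy reads: 7650·c₂ + 988·c₁ + 174·c₀ = 14062;  988·c₂ + 174·c₁ + 22·c₀ = 1772;  174·c₂ + 22·c₁ + 7·c₀ = 317.
Inverting the 3×3 Gram matrix, [c₂, c₁, c₀]ᵀ = [76514/38507, -37033/38507, -5959/5501]ᵀ.

c₀ = -1.08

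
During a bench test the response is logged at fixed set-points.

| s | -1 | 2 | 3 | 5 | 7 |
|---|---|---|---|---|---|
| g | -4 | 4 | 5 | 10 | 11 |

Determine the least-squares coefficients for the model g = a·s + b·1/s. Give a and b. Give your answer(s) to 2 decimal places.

XᵀX·[a, b]ᵀ = Xᵀg reads: 88·a + 5·b = 154;  5·a + (62689/44100)·b = 236/21.
det = 88·(62689/44100) − 5² = 1103533/11025.
a = (154·(62689/44100) − 5·(236/21))/(1103533/11025) = 3588053/2207066; b = (88·(236/21) − 5·154)/(1103533/11025) = 2413950/1103533.

a = 1.63, b = 2.19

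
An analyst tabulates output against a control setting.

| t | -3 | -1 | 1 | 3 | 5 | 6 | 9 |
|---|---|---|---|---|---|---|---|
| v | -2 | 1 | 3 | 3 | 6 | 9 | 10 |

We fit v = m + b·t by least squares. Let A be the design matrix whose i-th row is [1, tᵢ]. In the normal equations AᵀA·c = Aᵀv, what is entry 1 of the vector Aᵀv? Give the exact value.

30

Entry 1 ↔ basis 1, so (Aᵀv)_{1} = Σᵢ vᵢ = (1)·(-2) + (1)·(1) + (1)·(3) + (1)·(3) + (1)·(6) + (1)·(9) + (1)·(10) = 30.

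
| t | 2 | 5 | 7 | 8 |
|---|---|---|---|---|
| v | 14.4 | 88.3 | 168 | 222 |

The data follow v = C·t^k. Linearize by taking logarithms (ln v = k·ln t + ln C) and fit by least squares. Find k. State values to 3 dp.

With ln vᵢ as the transformed response and ln tᵢ as the regressor:
Σln t = 6.3279, Σ(ln t)² = 11.1814, Σln v = 17.6746, Σln t·ln v = 30.2656.
Normal system: [[11.1814, 6.3279]; [6.3279, 4]]·[k, ln C]ᵀ = [30.2656, 17.6746]ᵀ.
Δ = 11.1814·4 − (6.3279)² = 4.6828; k = (30.2656·4 − 6.3279·17.6746)/4.6828 = 1.96860, ln C = (11.1814·17.6746 − 6.3279·30.2656)/4.6828 = 1.30435.

k = 1.969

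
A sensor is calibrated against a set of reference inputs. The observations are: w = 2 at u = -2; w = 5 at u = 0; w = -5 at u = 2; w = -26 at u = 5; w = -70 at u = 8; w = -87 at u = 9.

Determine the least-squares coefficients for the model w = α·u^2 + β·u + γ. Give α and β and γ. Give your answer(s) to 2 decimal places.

α = -0.97, β = -1.31, γ = 3.57

Entries of MᵀM: Σu^2·u^2 = 11314, Σu^2·u = 1366, Σu^2 = 178, Σu·u = 178, Σu = 22, Σ1 = 6.
Right-hand side: Σu^2·w = -12189, Σu·w = -1487, Σw = -181.
So MᵀM·[α, β, γ]ᵀ = Mᵀw: [[11314, 1366, 178]; [1366, 178, 22]; [178, 22, 6]]·[α, β, γ]ᵀ = [-12189, -1487, -181]ᵀ.
Solving the 3×3 system (Gaussian elimination) gives α = -3583/3675, β = -1931/1470, γ = 4378/1225.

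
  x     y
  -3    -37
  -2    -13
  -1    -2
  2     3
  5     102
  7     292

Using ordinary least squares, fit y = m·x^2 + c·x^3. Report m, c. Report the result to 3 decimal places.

m = -1.020, c = 1.000

MᵀM·[m, c]ᵀ = Mᵀy reads: 3140·m + 19688·c = 16483;  19688·m + 134132·c = 114035.
(Σx^2·x^2 = 3140, Σx^2·x^3 = 19688, Σx^3·x^3 = 134132, Σx^2·y = 16483, Σx^3·y = 114035.)
Δ = 3140·134132 − 19688² = 33557136.
m = (16483·134132 − 19688·114035)/33557136 = -8555831/8389284; c = (3140·114035 − 19688·16483)/33557136 = 8388149/8389284.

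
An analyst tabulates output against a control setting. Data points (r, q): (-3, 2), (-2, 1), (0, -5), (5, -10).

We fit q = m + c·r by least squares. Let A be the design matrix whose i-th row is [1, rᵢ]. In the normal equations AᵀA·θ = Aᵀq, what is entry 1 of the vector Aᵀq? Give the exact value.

Entry 1 ↔ basis 1, so (Aᵀq)_{1} = Σᵢ qᵢ = (1)·(2) + (1)·(1) + (1)·(-5) + (1)·(-10) = -12.

-12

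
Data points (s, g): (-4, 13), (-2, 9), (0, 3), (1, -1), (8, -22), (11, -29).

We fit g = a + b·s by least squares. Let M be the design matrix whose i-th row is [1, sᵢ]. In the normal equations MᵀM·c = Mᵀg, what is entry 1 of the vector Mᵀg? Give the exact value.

Entry 1 ↔ basis 1, so (Mᵀg)_{1} = Σᵢ gᵢ = (1)·(13) + (1)·(9) + (1)·(3) + (1)·(-1) + (1)·(-22) + (1)·(-29) = -27.

-27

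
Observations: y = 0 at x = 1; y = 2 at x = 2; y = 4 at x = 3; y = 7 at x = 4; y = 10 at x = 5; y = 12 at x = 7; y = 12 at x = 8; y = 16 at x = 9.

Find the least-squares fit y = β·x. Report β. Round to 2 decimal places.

β = 1.68

Sums needed: Σx·x = 249.
Right-hand side: Σx·y = 418.
AᵀA·[β]ᵀ = Aᵀy becomes [[249]]·[β]ᵀ = [418]ᵀ.
Hence β = 418 / 249 ≈ 1.67871.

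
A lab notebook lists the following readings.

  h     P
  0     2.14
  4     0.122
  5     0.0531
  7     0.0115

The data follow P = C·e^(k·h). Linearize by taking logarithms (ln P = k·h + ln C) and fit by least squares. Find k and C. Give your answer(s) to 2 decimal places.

Let Y = ln P. Fitting Y = k·h + ln C by least squares:
Σh = 16.0000, Σ(h)² = 90.0000, Σln P = -8.7439, Σh·ln P = -54.3507.
Equations: 90.0000·k + 16.0000·ln C = -54.3507;  16.0000·k + 4·ln C = -8.7439.
Solving (det = 104.0000): k = -0.74519, ln C = 0.79479, so C = exp(0.79479) = 2.21399.

k = -0.75, C = 2.21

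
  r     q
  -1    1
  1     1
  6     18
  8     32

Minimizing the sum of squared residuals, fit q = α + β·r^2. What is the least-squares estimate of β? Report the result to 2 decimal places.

The normal system MᵀM·[α, β]ᵀ = Mᵀq is [[4, 102]; [102, 5394]]·[α, β]ᵀ = [52, 2698]ᵀ.
Eliminating β: 5394·(row 1) − 102·(row 2) gives 11172·α = 5394·52 − 102·2698 = 5292, so α = 9/19.
Then β = (2698 − 102·(9/19))/5394 = 28/57.

β = 0.49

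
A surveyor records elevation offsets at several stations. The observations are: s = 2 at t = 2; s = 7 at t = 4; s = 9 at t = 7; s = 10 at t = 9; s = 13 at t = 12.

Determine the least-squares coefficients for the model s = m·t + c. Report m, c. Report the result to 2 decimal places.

The normal equations are: 294·m + 34·c = 341;  34·m + 5·c = 41.
Eliminating c: 5·(row 1) − 34·(row 2) gives 314·m = 5·341 − 34·41 = 311, so m = 311/314.
Then c = (41 − 34·(311/314))/5 = 230/157.

m = 0.99, c = 1.46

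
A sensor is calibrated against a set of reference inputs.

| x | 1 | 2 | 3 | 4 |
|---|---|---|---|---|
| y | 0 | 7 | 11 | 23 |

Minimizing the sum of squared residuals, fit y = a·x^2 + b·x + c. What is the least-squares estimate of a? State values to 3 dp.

a = 1.250

With design matrix A, AᵀA = [[354, 100, 30]; [100, 30, 10]; [30, 10, 4]] and Aᵀy = [495, 139, 41]ᵀ.
Inverting the 3×3 Gram matrix, [a, b, c]ᵀ = [5/4, 21/20, -7/4]ᵀ.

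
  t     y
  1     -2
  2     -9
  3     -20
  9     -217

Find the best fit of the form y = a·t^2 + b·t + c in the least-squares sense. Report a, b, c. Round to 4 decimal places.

a = -2.9653, b = 2.8146, c = -2.1289

With design matrix A, AᵀA = [[6659, 765, 95]; [765, 95, 15]; [95, 15, 4]] and Aᵀy = [-17795, -2033, -248]ᵀ.
Row-reducing yields a = -4187/1412, b = 19871/7060, c = -1503/706.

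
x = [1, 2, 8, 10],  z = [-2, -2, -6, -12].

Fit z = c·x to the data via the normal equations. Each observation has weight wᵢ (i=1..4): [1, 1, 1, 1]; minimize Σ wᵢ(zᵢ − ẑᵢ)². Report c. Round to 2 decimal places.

Forming AᵀWA = [[169]] and AᵀWz = [-174]ᵀ gives AᵀWA·[c]ᵀ = AᵀWz.
Hence c = -174 / 169 ≈ -1.02959.

c = -1.03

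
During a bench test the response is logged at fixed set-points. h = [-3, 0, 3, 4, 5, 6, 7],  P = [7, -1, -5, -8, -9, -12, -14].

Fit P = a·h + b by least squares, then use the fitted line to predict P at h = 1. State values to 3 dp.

P̂ = -1.677

Forming XᵀX = [[144, 22]; [22, 7]] and XᵀP = [-283, -42]ᵀ gives XᵀX·[a, b]ᵀ = XᵀP.
Determinant 144·7 − 22² = 524.
a = ((-283)·7 − 22·(-42))/524 = -1057/524; b = (144·(-42) − 22·(-283))/524 = 89/262.
At h = 1: P̂ = (-1057/524)·(1) + (89/262)·(1) = -879/524.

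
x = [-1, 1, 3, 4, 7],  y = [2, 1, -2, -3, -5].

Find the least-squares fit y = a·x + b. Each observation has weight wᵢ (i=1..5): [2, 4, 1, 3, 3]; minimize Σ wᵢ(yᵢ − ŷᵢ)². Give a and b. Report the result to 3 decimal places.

The normal system AᵀWA·[a, b]ᵀ = AᵀWy is [[210, 38]; [38, 13]]·[a, b]ᵀ = [-147, -18]ᵀ.
Eliminating b: 13·(row 1) − 38·(row 2) gives 1286·a = 13·(-147) − 38·(-18) = -1227, so a = -1227/1286.
Then b = ((-18) − 38·(-1227/1286))/13 = 903/643.

a = -0.954, b = 1.404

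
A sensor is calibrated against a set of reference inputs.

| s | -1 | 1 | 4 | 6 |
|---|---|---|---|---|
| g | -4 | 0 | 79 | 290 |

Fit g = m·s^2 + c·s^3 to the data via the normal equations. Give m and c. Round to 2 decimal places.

m = -1.35, c = 1.57

Sums needed: Σs^2·s^2 = 1554, Σs^2·s^3 = 8800, Σs^3·s^3 = 50754.
Right-hand side: Σs^2·g = 11700, Σs^3·g = 67700.
MᵀM·[m, c]ᵀ = Mᵀg becomes [[1554, 8800]; [8800, 50754]]·[m, c]ᵀ = [11700, 67700]ᵀ.
Δ = 1554·50754 − 8800² = 1431716.
m = (11700·50754 − 8800·67700)/1431716 = -44050/32539; c = (1554·67700 − 8800·11700)/1431716 = 561450/357929.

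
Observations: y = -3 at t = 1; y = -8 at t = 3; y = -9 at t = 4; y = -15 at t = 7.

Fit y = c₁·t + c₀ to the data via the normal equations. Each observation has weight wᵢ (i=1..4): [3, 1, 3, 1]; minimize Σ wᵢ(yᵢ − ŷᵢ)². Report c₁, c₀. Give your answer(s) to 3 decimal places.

c₁ = -1.996, c₀ = -1.138

Normal-equation sums: Σwᵢ·t·t = 109, Σwᵢ·t = 25, Σwᵢ·1 = 8.
And Σwᵢ·t·y = -246, Σwᵢ·y = -59.
So MᵀWM·[c₁, c₀]ᵀ = MᵀWy: [[109, 25]; [25, 8]]·[c₁, c₀]ᵀ = [-246, -59]ᵀ.
det = 109·8 − 25² = 247.
c₁ = ((-246)·8 − 25·(-59))/247 = -493/247; c₀ = (109·(-59) − 25·(-246))/247 = -281/247.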